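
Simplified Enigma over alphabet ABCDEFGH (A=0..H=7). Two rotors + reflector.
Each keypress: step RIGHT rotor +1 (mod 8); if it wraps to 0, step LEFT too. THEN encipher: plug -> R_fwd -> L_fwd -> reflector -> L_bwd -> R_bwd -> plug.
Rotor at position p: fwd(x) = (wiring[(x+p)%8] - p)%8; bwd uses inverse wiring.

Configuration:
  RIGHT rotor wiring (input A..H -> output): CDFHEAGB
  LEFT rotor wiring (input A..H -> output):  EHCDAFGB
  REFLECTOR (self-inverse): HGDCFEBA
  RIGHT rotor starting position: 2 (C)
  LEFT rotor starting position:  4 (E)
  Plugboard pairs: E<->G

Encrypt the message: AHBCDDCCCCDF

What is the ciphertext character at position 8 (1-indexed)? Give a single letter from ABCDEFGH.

Char 1 ('A'): step: R->3, L=4; A->plug->A->R->E->L->A->refl->H->L'->H->R'->F->plug->F
Char 2 ('H'): step: R->4, L=4; H->plug->H->R->D->L->F->refl->E->L'->A->R'->A->plug->A
Char 3 ('B'): step: R->5, L=4; B->plug->B->R->B->L->B->refl->G->L'->G->R'->E->plug->G
Char 4 ('C'): step: R->6, L=4; C->plug->C->R->E->L->A->refl->H->L'->H->R'->E->plug->G
Char 5 ('D'): step: R->7, L=4; D->plug->D->R->G->L->G->refl->B->L'->B->R'->G->plug->E
Char 6 ('D'): step: R->0, L->5 (L advanced); D->plug->D->R->H->L->D->refl->C->L'->E->R'->E->plug->G
Char 7 ('C'): step: R->1, L=5; C->plug->C->R->G->L->G->refl->B->L'->B->R'->H->plug->H
Char 8 ('C'): step: R->2, L=5; C->plug->C->R->C->L->E->refl->F->L'->F->R'->B->plug->B

B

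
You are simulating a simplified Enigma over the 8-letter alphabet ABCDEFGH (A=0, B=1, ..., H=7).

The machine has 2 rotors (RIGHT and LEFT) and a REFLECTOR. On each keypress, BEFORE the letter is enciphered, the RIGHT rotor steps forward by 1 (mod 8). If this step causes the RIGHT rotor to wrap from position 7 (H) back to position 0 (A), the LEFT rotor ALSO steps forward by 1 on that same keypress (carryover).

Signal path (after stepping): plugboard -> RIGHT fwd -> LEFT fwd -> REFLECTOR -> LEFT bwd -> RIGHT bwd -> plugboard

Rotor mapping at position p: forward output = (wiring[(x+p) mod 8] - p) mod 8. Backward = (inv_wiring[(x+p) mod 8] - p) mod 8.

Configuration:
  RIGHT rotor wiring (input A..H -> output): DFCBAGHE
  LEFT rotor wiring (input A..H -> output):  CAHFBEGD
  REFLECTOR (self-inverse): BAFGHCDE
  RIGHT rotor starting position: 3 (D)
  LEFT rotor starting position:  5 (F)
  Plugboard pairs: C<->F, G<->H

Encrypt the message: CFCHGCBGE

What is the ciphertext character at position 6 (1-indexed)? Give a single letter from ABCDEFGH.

Char 1 ('C'): step: R->4, L=5; C->plug->F->R->B->L->B->refl->A->L'->G->R'->G->plug->H
Char 2 ('F'): step: R->5, L=5; F->plug->C->R->H->L->E->refl->H->L'->A->R'->E->plug->E
Char 3 ('C'): step: R->6, L=5; C->plug->F->R->D->L->F->refl->C->L'->F->R'->C->plug->F
Char 4 ('H'): step: R->7, L=5; H->plug->G->R->H->L->E->refl->H->L'->A->R'->H->plug->G
Char 5 ('G'): step: R->0, L->6 (L advanced); G->plug->H->R->E->L->B->refl->A->L'->A->R'->E->plug->E
Char 6 ('C'): step: R->1, L=6; C->plug->F->R->G->L->D->refl->G->L'->H->R'->D->plug->D

D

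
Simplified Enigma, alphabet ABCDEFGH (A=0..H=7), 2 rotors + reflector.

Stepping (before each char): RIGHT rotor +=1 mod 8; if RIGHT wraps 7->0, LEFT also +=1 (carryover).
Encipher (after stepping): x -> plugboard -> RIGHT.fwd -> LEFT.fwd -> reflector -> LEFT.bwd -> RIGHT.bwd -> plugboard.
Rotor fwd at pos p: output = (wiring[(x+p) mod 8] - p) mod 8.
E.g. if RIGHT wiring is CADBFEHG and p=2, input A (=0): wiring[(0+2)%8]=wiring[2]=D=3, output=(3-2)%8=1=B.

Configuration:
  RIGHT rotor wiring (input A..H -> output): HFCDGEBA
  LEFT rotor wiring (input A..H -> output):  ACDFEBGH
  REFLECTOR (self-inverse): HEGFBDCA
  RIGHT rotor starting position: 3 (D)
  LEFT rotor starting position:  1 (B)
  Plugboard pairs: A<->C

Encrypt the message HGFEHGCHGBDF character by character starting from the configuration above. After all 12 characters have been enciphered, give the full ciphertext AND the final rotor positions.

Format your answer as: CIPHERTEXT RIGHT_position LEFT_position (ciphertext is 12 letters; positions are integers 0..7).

Answer: DHCFFEABCECD 7 2

Derivation:
Char 1 ('H'): step: R->4, L=1; H->plug->H->R->H->L->H->refl->A->L'->E->R'->D->plug->D
Char 2 ('G'): step: R->5, L=1; G->plug->G->R->G->L->G->refl->C->L'->B->R'->H->plug->H
Char 3 ('F'): step: R->6, L=1; F->plug->F->R->F->L->F->refl->D->L'->D->R'->A->plug->C
Char 4 ('E'): step: R->7, L=1; E->plug->E->R->E->L->A->refl->H->L'->H->R'->F->plug->F
Char 5 ('H'): step: R->0, L->2 (L advanced); H->plug->H->R->A->L->B->refl->E->L'->E->R'->F->plug->F
Char 6 ('G'): step: R->1, L=2; G->plug->G->R->H->L->A->refl->H->L'->D->R'->E->plug->E
Char 7 ('C'): step: R->2, L=2; C->plug->A->R->A->L->B->refl->E->L'->E->R'->C->plug->A
Char 8 ('H'): step: R->3, L=2; H->plug->H->R->H->L->A->refl->H->L'->D->R'->B->plug->B
Char 9 ('G'): step: R->4, L=2; G->plug->G->R->G->L->G->refl->C->L'->C->R'->A->plug->C
Char 10 ('B'): step: R->5, L=2; B->plug->B->R->E->L->E->refl->B->L'->A->R'->E->plug->E
Char 11 ('D'): step: R->6, L=2; D->plug->D->R->H->L->A->refl->H->L'->D->R'->A->plug->C
Char 12 ('F'): step: R->7, L=2; F->plug->F->R->H->L->A->refl->H->L'->D->R'->D->plug->D
Final: ciphertext=DHCFFEABCECD, RIGHT=7, LEFT=2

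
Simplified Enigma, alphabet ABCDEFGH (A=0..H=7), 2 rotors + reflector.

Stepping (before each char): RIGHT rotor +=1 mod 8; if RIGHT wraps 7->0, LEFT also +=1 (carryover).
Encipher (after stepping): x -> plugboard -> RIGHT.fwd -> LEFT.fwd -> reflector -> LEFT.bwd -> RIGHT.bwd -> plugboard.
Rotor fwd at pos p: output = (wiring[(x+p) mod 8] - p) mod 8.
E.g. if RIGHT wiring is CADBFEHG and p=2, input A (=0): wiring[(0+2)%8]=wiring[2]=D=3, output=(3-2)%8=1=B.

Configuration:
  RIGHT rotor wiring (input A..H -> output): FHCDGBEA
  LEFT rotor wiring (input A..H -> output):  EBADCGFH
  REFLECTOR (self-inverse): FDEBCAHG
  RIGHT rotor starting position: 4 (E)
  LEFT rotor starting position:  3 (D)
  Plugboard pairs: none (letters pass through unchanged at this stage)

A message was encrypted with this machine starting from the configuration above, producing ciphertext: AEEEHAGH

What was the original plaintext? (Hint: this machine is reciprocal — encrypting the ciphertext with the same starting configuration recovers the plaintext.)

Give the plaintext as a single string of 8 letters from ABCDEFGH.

Char 1 ('A'): step: R->5, L=3; A->plug->A->R->E->L->E->refl->C->L'->D->R'->C->plug->C
Char 2 ('E'): step: R->6, L=3; E->plug->E->R->E->L->E->refl->C->L'->D->R'->H->plug->H
Char 3 ('E'): step: R->7, L=3; E->plug->E->R->E->L->E->refl->C->L'->D->R'->D->plug->D
Char 4 ('E'): step: R->0, L->4 (L advanced); E->plug->E->R->G->L->E->refl->C->L'->B->R'->F->plug->F
Char 5 ('H'): step: R->1, L=4; H->plug->H->R->E->L->A->refl->F->L'->F->R'->D->plug->D
Char 6 ('A'): step: R->2, L=4; A->plug->A->R->A->L->G->refl->H->L'->H->R'->D->plug->D
Char 7 ('G'): step: R->3, L=4; G->plug->G->R->E->L->A->refl->F->L'->F->R'->E->plug->E
Char 8 ('H'): step: R->4, L=4; H->plug->H->R->H->L->H->refl->G->L'->A->R'->C->plug->C

Answer: CHDFDDEC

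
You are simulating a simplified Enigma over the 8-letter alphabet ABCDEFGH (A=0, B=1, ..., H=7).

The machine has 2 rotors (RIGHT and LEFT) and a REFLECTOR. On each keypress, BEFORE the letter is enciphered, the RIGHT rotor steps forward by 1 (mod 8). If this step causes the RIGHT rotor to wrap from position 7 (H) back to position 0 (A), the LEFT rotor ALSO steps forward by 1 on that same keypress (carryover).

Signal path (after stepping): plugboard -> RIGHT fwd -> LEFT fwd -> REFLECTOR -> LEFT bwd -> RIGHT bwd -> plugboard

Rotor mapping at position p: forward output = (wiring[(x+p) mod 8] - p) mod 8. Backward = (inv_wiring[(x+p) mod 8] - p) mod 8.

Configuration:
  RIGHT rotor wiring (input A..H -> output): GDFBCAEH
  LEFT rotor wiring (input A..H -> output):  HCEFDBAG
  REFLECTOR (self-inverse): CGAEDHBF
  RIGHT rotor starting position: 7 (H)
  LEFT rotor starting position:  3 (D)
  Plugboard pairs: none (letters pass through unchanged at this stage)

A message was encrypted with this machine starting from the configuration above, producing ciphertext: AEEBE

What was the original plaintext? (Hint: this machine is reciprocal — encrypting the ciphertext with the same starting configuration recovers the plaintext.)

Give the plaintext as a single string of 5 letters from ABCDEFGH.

Answer: BHGCB

Derivation:
Char 1 ('A'): step: R->0, L->4 (L advanced); A->plug->A->R->G->L->A->refl->C->L'->D->R'->B->plug->B
Char 2 ('E'): step: R->1, L=4; E->plug->E->R->H->L->B->refl->G->L'->F->R'->H->plug->H
Char 3 ('E'): step: R->2, L=4; E->plug->E->R->C->L->E->refl->D->L'->E->R'->G->plug->G
Char 4 ('B'): step: R->3, L=4; B->plug->B->R->H->L->B->refl->G->L'->F->R'->C->plug->C
Char 5 ('E'): step: R->4, L=4; E->plug->E->R->C->L->E->refl->D->L'->E->R'->B->plug->B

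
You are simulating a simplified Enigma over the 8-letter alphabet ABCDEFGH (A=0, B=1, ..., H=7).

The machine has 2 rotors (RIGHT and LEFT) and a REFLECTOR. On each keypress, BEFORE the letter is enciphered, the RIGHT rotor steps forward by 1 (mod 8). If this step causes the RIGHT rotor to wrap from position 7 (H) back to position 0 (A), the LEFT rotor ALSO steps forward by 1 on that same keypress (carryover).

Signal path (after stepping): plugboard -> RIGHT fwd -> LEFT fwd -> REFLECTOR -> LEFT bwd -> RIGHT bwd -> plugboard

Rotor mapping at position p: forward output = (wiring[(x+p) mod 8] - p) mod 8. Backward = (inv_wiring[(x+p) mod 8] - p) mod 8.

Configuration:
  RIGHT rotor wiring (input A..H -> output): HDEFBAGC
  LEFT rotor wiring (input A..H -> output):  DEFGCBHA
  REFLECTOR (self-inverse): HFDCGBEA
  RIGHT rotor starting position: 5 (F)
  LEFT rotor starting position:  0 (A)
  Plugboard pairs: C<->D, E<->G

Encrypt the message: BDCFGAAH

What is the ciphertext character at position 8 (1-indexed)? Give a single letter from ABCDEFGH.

Char 1 ('B'): step: R->6, L=0; B->plug->B->R->E->L->C->refl->D->L'->A->R'->A->plug->A
Char 2 ('D'): step: R->7, L=0; D->plug->C->R->E->L->C->refl->D->L'->A->R'->B->plug->B
Char 3 ('C'): step: R->0, L->1 (L advanced); C->plug->D->R->F->L->G->refl->E->L'->B->R'->E->plug->G
Char 4 ('F'): step: R->1, L=1; F->plug->F->R->F->L->G->refl->E->L'->B->R'->G->plug->E
Char 5 ('G'): step: R->2, L=1; G->plug->E->R->E->L->A->refl->H->L'->G->R'->D->plug->C
Char 6 ('A'): step: R->3, L=1; A->plug->A->R->C->L->F->refl->B->L'->D->R'->D->plug->C
Char 7 ('A'): step: R->4, L=1; A->plug->A->R->F->L->G->refl->E->L'->B->R'->H->plug->H
Char 8 ('H'): step: R->5, L=1; H->plug->H->R->E->L->A->refl->H->L'->G->R'->E->plug->G

G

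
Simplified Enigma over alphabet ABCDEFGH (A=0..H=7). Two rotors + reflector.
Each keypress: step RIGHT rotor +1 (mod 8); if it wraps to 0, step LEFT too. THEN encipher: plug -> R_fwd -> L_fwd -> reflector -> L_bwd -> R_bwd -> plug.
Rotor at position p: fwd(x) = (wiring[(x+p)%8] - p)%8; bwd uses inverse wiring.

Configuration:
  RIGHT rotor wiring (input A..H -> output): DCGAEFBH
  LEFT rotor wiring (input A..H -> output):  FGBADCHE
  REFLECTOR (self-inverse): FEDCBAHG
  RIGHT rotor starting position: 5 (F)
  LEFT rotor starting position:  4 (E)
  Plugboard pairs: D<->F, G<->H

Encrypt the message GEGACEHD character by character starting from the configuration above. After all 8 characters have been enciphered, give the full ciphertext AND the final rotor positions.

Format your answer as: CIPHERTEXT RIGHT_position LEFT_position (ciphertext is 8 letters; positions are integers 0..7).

Answer: FABHEAEF 5 5

Derivation:
Char 1 ('G'): step: R->6, L=4; G->plug->H->R->H->L->E->refl->B->L'->E->R'->D->plug->F
Char 2 ('E'): step: R->7, L=4; E->plug->E->R->B->L->G->refl->H->L'->A->R'->A->plug->A
Char 3 ('G'): step: R->0, L->5 (L advanced); G->plug->H->R->H->L->G->refl->H->L'->C->R'->B->plug->B
Char 4 ('A'): step: R->1, L=5; A->plug->A->R->B->L->C->refl->D->L'->G->R'->G->plug->H
Char 5 ('C'): step: R->2, L=5; C->plug->C->R->C->L->H->refl->G->L'->H->R'->E->plug->E
Char 6 ('E'): step: R->3, L=5; E->plug->E->R->E->L->B->refl->E->L'->F->R'->A->plug->A
Char 7 ('H'): step: R->4, L=5; H->plug->G->R->C->L->H->refl->G->L'->H->R'->E->plug->E
Char 8 ('D'): step: R->5, L=5; D->plug->F->R->B->L->C->refl->D->L'->G->R'->D->plug->F
Final: ciphertext=FABHEAEF, RIGHT=5, LEFT=5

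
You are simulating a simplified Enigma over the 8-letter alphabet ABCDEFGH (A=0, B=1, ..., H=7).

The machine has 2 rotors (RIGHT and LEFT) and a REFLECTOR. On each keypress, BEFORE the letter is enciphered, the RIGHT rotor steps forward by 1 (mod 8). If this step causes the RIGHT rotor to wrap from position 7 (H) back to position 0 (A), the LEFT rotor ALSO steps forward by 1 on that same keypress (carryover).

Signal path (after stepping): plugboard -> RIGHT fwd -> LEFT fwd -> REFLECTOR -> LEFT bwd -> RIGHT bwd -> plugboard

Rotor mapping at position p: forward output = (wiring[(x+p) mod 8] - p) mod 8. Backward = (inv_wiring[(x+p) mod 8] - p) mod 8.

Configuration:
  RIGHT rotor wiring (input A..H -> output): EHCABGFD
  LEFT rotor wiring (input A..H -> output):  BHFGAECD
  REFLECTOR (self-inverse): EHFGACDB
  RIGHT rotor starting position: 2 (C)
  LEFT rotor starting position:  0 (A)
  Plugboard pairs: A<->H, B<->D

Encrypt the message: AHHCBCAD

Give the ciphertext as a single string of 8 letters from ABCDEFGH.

Char 1 ('A'): step: R->3, L=0; A->plug->H->R->H->L->D->refl->G->L'->D->R'->C->plug->C
Char 2 ('H'): step: R->4, L=0; H->plug->A->R->F->L->E->refl->A->L'->E->R'->H->plug->A
Char 3 ('H'): step: R->5, L=0; H->plug->A->R->B->L->H->refl->B->L'->A->R'->B->plug->D
Char 4 ('C'): step: R->6, L=0; C->plug->C->R->G->L->C->refl->F->L'->C->R'->F->plug->F
Char 5 ('B'): step: R->7, L=0; B->plug->D->R->D->L->G->refl->D->L'->H->R'->G->plug->G
Char 6 ('C'): step: R->0, L->1 (L advanced); C->plug->C->R->C->L->F->refl->C->L'->G->R'->F->plug->F
Char 7 ('A'): step: R->1, L=1; A->plug->H->R->D->L->H->refl->B->L'->F->R'->E->plug->E
Char 8 ('D'): step: R->2, L=1; D->plug->B->R->G->L->C->refl->F->L'->C->R'->G->plug->G

Answer: CADFGFEG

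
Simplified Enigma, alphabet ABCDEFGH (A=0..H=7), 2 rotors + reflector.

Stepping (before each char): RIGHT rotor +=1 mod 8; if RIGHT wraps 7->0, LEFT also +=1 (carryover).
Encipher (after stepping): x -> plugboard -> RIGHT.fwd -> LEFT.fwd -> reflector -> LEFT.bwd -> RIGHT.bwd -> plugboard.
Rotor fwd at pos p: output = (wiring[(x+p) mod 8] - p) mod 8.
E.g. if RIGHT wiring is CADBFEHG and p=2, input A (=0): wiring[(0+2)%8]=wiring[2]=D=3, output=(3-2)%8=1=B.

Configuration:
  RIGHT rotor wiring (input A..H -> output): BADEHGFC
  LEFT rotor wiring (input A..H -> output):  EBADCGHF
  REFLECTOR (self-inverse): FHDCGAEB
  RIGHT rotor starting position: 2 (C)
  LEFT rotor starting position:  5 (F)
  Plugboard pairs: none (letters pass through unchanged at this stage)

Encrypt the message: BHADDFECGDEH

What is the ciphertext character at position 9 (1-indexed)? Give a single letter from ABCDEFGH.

Char 1 ('B'): step: R->3, L=5; B->plug->B->R->E->L->E->refl->G->L'->G->R'->F->plug->F
Char 2 ('H'): step: R->4, L=5; H->plug->H->R->A->L->B->refl->H->L'->D->R'->A->plug->A
Char 3 ('A'): step: R->5, L=5; A->plug->A->R->B->L->C->refl->D->L'->F->R'->C->plug->C
Char 4 ('D'): step: R->6, L=5; D->plug->D->R->C->L->A->refl->F->L'->H->R'->A->plug->A
Char 5 ('D'): step: R->7, L=5; D->plug->D->R->E->L->E->refl->G->L'->G->R'->H->plug->H
Char 6 ('F'): step: R->0, L->6 (L advanced); F->plug->F->R->G->L->E->refl->G->L'->C->R'->H->plug->H
Char 7 ('E'): step: R->1, L=6; E->plug->E->R->F->L->F->refl->A->L'->H->R'->A->plug->A
Char 8 ('C'): step: R->2, L=6; C->plug->C->R->F->L->F->refl->A->L'->H->R'->G->plug->G
Char 9 ('G'): step: R->3, L=6; G->plug->G->R->F->L->F->refl->A->L'->H->R'->E->plug->E

E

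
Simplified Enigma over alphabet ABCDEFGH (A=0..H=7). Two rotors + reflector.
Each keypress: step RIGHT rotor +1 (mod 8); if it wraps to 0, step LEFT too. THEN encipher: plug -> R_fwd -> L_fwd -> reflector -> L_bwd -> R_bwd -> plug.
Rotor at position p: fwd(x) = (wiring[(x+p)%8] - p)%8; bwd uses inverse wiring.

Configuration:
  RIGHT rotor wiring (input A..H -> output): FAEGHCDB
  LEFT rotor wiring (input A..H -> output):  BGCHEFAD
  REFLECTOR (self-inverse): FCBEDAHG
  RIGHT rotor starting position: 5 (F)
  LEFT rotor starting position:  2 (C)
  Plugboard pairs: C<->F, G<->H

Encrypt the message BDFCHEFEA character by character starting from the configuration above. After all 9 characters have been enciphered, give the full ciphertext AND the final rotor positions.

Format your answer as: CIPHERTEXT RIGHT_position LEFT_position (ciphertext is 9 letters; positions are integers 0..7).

Answer: FAHEBDDFF 6 3

Derivation:
Char 1 ('B'): step: R->6, L=2; B->plug->B->R->D->L->D->refl->E->L'->H->R'->C->plug->F
Char 2 ('D'): step: R->7, L=2; D->plug->D->R->F->L->B->refl->C->L'->C->R'->A->plug->A
Char 3 ('F'): step: R->0, L->3 (L advanced); F->plug->C->R->E->L->A->refl->F->L'->D->R'->G->plug->H
Char 4 ('C'): step: R->1, L=3; C->plug->F->R->C->L->C->refl->B->L'->B->R'->E->plug->E
Char 5 ('H'): step: R->2, L=3; H->plug->G->R->D->L->F->refl->A->L'->E->R'->B->plug->B
Char 6 ('E'): step: R->3, L=3; E->plug->E->R->G->L->D->refl->E->L'->A->R'->D->plug->D
Char 7 ('F'): step: R->4, L=3; F->plug->C->R->H->L->H->refl->G->L'->F->R'->D->plug->D
Char 8 ('E'): step: R->5, L=3; E->plug->E->R->D->L->F->refl->A->L'->E->R'->C->plug->F
Char 9 ('A'): step: R->6, L=3; A->plug->A->R->F->L->G->refl->H->L'->H->R'->C->plug->F
Final: ciphertext=FAHEBDDFF, RIGHT=6, LEFT=3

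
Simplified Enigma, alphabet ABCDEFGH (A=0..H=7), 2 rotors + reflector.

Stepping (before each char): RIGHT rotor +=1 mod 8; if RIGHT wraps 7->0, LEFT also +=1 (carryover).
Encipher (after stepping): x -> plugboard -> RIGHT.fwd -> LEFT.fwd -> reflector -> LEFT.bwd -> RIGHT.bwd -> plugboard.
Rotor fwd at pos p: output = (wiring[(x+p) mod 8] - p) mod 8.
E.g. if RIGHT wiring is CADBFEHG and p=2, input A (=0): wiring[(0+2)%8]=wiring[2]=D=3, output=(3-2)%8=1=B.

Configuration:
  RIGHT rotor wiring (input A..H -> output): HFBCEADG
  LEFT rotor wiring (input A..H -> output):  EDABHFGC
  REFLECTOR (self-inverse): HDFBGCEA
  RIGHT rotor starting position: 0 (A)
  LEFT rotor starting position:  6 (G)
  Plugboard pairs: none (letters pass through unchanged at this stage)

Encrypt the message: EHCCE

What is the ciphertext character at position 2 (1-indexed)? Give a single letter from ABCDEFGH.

Char 1 ('E'): step: R->1, L=6; E->plug->E->R->H->L->H->refl->A->L'->A->R'->B->plug->B
Char 2 ('H'): step: R->2, L=6; H->plug->H->R->D->L->F->refl->C->L'->E->R'->F->plug->F

F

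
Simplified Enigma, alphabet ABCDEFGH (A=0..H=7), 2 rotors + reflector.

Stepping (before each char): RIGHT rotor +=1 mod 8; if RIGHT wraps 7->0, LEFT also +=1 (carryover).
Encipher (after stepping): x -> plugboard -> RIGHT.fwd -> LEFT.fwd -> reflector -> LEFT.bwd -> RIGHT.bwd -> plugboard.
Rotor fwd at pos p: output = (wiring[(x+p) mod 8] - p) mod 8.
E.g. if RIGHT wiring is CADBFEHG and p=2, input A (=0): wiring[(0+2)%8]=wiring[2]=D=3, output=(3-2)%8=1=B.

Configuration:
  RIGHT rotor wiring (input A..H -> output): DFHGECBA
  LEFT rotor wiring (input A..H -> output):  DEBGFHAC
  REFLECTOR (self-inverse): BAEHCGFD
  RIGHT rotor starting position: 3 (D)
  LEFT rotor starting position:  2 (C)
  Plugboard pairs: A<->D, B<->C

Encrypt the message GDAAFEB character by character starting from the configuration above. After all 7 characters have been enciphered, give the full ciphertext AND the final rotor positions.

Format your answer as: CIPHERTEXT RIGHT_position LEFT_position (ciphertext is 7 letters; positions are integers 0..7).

Answer: AAEHGHG 2 3

Derivation:
Char 1 ('G'): step: R->4, L=2; G->plug->G->R->D->L->F->refl->G->L'->E->R'->D->plug->A
Char 2 ('D'): step: R->5, L=2; D->plug->A->R->F->L->A->refl->B->L'->G->R'->D->plug->A
Char 3 ('A'): step: R->6, L=2; A->plug->D->R->H->L->C->refl->E->L'->B->R'->E->plug->E
Char 4 ('A'): step: R->7, L=2; A->plug->D->R->A->L->H->refl->D->L'->C->R'->H->plug->H
Char 5 ('F'): step: R->0, L->3 (L advanced); F->plug->F->R->C->L->E->refl->C->L'->B->R'->G->plug->G
Char 6 ('E'): step: R->1, L=3; E->plug->E->R->B->L->C->refl->E->L'->C->R'->H->plug->H
Char 7 ('B'): step: R->2, L=3; B->plug->C->R->C->L->E->refl->C->L'->B->R'->G->plug->G
Final: ciphertext=AAEHGHG, RIGHT=2, LEFT=3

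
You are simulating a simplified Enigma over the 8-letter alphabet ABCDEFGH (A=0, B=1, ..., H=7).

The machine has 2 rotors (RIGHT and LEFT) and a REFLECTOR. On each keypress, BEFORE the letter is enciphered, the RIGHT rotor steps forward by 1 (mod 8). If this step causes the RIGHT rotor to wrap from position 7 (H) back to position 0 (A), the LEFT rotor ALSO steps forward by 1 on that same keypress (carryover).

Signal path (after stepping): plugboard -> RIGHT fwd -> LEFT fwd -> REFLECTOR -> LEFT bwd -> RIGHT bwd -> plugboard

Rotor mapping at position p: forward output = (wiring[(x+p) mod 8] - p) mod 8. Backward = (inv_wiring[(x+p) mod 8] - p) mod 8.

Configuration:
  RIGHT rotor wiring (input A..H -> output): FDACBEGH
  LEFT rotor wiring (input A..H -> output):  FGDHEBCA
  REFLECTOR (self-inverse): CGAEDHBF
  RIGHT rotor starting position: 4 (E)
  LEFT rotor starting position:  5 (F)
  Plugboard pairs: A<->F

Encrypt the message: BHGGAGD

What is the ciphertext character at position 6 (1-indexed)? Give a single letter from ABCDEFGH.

Char 1 ('B'): step: R->5, L=5; B->plug->B->R->B->L->F->refl->H->L'->H->R'->A->plug->F
Char 2 ('H'): step: R->6, L=5; H->plug->H->R->G->L->C->refl->A->L'->D->R'->G->plug->G
Char 3 ('G'): step: R->7, L=5; G->plug->G->R->F->L->G->refl->B->L'->E->R'->C->plug->C
Char 4 ('G'): step: R->0, L->6 (L advanced); G->plug->G->R->G->L->G->refl->B->L'->F->R'->A->plug->F
Char 5 ('A'): step: R->1, L=6; A->plug->F->R->F->L->B->refl->G->L'->G->R'->G->plug->G
Char 6 ('G'): step: R->2, L=6; G->plug->G->R->D->L->A->refl->C->L'->B->R'->H->plug->H

H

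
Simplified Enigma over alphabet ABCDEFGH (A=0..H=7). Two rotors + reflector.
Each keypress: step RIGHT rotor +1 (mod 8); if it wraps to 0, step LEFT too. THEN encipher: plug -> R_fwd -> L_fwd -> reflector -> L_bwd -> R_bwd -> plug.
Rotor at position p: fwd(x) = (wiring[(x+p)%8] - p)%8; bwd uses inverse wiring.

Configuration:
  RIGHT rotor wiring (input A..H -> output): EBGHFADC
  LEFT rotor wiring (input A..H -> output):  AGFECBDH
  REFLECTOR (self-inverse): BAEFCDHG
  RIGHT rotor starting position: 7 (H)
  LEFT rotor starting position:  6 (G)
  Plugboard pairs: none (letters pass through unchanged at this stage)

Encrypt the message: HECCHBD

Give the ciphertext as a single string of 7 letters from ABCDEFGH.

Answer: GCGAGDH

Derivation:
Char 1 ('H'): step: R->0, L->7 (L advanced); H->plug->H->R->C->L->H->refl->G->L'->D->R'->G->plug->G
Char 2 ('E'): step: R->1, L=7; E->plug->E->R->H->L->E->refl->C->L'->G->R'->C->plug->C
Char 3 ('C'): step: R->2, L=7; C->plug->C->R->D->L->G->refl->H->L'->C->R'->G->plug->G
Char 4 ('C'): step: R->3, L=7; C->plug->C->R->F->L->D->refl->F->L'->E->R'->A->plug->A
Char 5 ('H'): step: R->4, L=7; H->plug->H->R->D->L->G->refl->H->L'->C->R'->G->plug->G
Char 6 ('B'): step: R->5, L=7; B->plug->B->R->G->L->C->refl->E->L'->H->R'->D->plug->D
Char 7 ('D'): step: R->6, L=7; D->plug->D->R->D->L->G->refl->H->L'->C->R'->H->plug->H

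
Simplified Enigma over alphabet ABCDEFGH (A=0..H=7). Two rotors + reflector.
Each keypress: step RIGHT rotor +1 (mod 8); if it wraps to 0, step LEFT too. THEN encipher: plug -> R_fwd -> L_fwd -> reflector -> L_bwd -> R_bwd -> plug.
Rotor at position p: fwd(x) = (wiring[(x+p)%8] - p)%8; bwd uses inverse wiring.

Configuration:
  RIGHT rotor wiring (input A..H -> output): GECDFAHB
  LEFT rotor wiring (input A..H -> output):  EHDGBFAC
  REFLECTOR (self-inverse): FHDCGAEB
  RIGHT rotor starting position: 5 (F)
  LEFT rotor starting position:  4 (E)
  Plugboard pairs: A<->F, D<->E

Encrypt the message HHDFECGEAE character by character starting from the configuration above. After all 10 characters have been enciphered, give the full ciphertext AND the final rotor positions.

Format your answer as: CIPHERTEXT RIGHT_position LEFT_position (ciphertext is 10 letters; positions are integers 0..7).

Char 1 ('H'): step: R->6, L=4; H->plug->H->R->C->L->E->refl->G->L'->D->R'->B->plug->B
Char 2 ('H'): step: R->7, L=4; H->plug->H->R->A->L->F->refl->A->L'->E->R'->E->plug->D
Char 3 ('D'): step: R->0, L->5 (L advanced); D->plug->E->R->F->L->G->refl->E->L'->H->R'->G->plug->G
Char 4 ('F'): step: R->1, L=5; F->plug->A->R->D->L->H->refl->B->L'->G->R'->F->plug->A
Char 5 ('E'): step: R->2, L=5; E->plug->D->R->G->L->B->refl->H->L'->D->R'->C->plug->C
Char 6 ('C'): step: R->3, L=5; C->plug->C->R->F->L->G->refl->E->L'->H->R'->H->plug->H
Char 7 ('G'): step: R->4, L=5; G->plug->G->R->G->L->B->refl->H->L'->D->R'->C->plug->C
Char 8 ('E'): step: R->5, L=5; E->plug->D->R->B->L->D->refl->C->L'->E->R'->C->plug->C
Char 9 ('A'): step: R->6, L=5; A->plug->F->R->F->L->G->refl->E->L'->H->R'->G->plug->G
Char 10 ('E'): step: R->7, L=5; E->plug->D->R->D->L->H->refl->B->L'->G->R'->F->plug->A
Final: ciphertext=BDGACHCCGA, RIGHT=7, LEFT=5

Answer: BDGACHCCGA 7 5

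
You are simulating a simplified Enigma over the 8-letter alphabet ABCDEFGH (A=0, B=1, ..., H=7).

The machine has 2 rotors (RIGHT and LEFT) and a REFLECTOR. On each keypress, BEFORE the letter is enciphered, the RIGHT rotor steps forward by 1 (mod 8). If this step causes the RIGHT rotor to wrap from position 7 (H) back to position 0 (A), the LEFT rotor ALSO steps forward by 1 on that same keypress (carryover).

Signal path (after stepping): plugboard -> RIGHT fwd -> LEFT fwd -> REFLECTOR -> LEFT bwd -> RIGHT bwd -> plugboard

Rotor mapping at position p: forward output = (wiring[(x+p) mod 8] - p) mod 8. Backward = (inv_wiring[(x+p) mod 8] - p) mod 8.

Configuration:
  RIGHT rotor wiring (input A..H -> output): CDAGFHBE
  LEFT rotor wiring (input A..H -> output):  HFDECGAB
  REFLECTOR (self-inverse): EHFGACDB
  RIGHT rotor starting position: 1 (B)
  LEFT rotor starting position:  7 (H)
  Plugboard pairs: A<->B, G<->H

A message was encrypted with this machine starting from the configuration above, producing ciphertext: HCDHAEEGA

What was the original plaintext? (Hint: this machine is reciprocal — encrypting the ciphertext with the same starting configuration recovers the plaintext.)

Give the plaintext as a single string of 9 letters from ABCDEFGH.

Answer: AHHFHFBDG

Derivation:
Char 1 ('H'): step: R->2, L=7; H->plug->G->R->A->L->C->refl->F->L'->E->R'->B->plug->A
Char 2 ('C'): step: R->3, L=7; C->plug->C->R->E->L->F->refl->C->L'->A->R'->G->plug->H
Char 3 ('D'): step: R->4, L=7; D->plug->D->R->A->L->C->refl->F->L'->E->R'->G->plug->H
Char 4 ('H'): step: R->5, L=7; H->plug->G->R->B->L->A->refl->E->L'->D->R'->F->plug->F
Char 5 ('A'): step: R->6, L=7; A->plug->B->R->G->L->H->refl->B->L'->H->R'->G->plug->H
Char 6 ('E'): step: R->7, L=7; E->plug->E->R->H->L->B->refl->H->L'->G->R'->F->plug->F
Char 7 ('E'): step: R->0, L->0 (L advanced); E->plug->E->R->F->L->G->refl->D->L'->C->R'->A->plug->B
Char 8 ('G'): step: R->1, L=0; G->plug->H->R->B->L->F->refl->C->L'->E->R'->D->plug->D
Char 9 ('A'): step: R->2, L=0; A->plug->B->R->E->L->C->refl->F->L'->B->R'->H->plug->G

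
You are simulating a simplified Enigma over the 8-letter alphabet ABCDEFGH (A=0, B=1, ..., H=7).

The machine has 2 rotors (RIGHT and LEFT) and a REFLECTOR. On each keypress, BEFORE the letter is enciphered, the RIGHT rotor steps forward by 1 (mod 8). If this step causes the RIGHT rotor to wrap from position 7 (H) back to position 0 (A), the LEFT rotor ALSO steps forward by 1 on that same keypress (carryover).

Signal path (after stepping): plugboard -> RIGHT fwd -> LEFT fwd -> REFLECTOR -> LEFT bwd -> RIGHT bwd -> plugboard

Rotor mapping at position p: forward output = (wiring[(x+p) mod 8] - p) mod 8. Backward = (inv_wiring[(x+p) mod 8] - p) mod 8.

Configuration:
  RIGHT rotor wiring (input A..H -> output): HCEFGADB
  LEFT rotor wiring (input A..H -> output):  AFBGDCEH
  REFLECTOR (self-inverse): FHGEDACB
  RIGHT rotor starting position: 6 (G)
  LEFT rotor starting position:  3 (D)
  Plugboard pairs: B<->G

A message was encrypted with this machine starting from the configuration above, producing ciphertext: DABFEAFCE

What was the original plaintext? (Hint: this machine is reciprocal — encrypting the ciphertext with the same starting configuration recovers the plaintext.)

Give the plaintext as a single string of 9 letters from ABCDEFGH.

Char 1 ('D'): step: R->7, L=3; D->plug->D->R->F->L->F->refl->A->L'->B->R'->G->plug->B
Char 2 ('A'): step: R->0, L->4 (L advanced); A->plug->A->R->H->L->C->refl->G->L'->B->R'->H->plug->H
Char 3 ('B'): step: R->1, L=4; B->plug->G->R->A->L->H->refl->B->L'->F->R'->D->plug->D
Char 4 ('F'): step: R->2, L=4; F->plug->F->R->H->L->C->refl->G->L'->B->R'->E->plug->E
Char 5 ('E'): step: R->3, L=4; E->plug->E->R->G->L->F->refl->A->L'->C->R'->A->plug->A
Char 6 ('A'): step: R->4, L=4; A->plug->A->R->C->L->A->refl->F->L'->G->R'->F->plug->F
Char 7 ('F'): step: R->5, L=4; F->plug->F->R->H->L->C->refl->G->L'->B->R'->H->plug->H
Char 8 ('C'): step: R->6, L=4; C->plug->C->R->B->L->G->refl->C->L'->H->R'->F->plug->F
Char 9 ('E'): step: R->7, L=4; E->plug->E->R->G->L->F->refl->A->L'->C->R'->A->plug->A

Answer: BHDEAFHFA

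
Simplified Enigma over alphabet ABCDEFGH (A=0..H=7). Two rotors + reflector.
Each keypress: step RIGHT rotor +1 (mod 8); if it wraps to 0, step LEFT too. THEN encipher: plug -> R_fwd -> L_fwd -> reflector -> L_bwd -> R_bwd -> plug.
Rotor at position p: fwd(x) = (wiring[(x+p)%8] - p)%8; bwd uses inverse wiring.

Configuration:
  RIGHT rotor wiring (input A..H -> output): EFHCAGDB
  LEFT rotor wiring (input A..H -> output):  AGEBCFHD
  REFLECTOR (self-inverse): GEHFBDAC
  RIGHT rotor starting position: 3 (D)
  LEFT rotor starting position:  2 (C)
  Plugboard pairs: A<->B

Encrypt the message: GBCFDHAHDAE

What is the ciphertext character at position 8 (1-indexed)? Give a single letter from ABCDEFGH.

Char 1 ('G'): step: R->4, L=2; G->plug->G->R->D->L->D->refl->F->L'->E->R'->A->plug->B
Char 2 ('B'): step: R->5, L=2; B->plug->A->R->B->L->H->refl->C->L'->A->R'->E->plug->E
Char 3 ('C'): step: R->6, L=2; C->plug->C->R->G->L->G->refl->A->L'->C->R'->G->plug->G
Char 4 ('F'): step: R->7, L=2; F->plug->F->R->B->L->H->refl->C->L'->A->R'->D->plug->D
Char 5 ('D'): step: R->0, L->3 (L advanced); D->plug->D->R->C->L->C->refl->H->L'->B->R'->H->plug->H
Char 6 ('H'): step: R->1, L=3; H->plug->H->R->D->L->E->refl->B->L'->H->R'->D->plug->D
Char 7 ('A'): step: R->2, L=3; A->plug->B->R->A->L->G->refl->A->L'->E->R'->D->plug->D
Char 8 ('H'): step: R->3, L=3; H->plug->H->R->E->L->A->refl->G->L'->A->R'->D->plug->D

D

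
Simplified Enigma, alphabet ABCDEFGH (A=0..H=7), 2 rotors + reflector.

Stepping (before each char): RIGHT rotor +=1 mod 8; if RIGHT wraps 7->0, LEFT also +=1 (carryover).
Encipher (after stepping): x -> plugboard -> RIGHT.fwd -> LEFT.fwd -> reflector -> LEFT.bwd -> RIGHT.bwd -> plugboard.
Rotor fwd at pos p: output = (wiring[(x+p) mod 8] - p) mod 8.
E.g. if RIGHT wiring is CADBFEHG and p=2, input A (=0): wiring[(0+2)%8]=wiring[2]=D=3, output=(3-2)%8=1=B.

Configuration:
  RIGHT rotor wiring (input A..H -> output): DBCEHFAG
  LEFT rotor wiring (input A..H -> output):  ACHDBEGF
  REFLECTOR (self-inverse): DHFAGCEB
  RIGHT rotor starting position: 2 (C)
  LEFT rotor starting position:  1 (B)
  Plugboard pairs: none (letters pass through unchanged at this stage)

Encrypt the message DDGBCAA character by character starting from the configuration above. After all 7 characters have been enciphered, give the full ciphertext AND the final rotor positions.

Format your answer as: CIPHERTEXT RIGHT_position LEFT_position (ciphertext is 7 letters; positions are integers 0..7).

Char 1 ('D'): step: R->3, L=1; D->plug->D->R->F->L->F->refl->C->L'->C->R'->C->plug->C
Char 2 ('D'): step: R->4, L=1; D->plug->D->R->C->L->C->refl->F->L'->F->R'->F->plug->F
Char 3 ('G'): step: R->5, L=1; G->plug->G->R->H->L->H->refl->B->L'->A->R'->A->plug->A
Char 4 ('B'): step: R->6, L=1; B->plug->B->R->A->L->B->refl->H->L'->H->R'->H->plug->H
Char 5 ('C'): step: R->7, L=1; C->plug->C->R->C->L->C->refl->F->L'->F->R'->E->plug->E
Char 6 ('A'): step: R->0, L->2 (L advanced); A->plug->A->R->D->L->C->refl->F->L'->A->R'->G->plug->G
Char 7 ('A'): step: R->1, L=2; A->plug->A->R->A->L->F->refl->C->L'->D->R'->C->plug->C
Final: ciphertext=CFAHEGC, RIGHT=1, LEFT=2

Answer: CFAHEGC 1 2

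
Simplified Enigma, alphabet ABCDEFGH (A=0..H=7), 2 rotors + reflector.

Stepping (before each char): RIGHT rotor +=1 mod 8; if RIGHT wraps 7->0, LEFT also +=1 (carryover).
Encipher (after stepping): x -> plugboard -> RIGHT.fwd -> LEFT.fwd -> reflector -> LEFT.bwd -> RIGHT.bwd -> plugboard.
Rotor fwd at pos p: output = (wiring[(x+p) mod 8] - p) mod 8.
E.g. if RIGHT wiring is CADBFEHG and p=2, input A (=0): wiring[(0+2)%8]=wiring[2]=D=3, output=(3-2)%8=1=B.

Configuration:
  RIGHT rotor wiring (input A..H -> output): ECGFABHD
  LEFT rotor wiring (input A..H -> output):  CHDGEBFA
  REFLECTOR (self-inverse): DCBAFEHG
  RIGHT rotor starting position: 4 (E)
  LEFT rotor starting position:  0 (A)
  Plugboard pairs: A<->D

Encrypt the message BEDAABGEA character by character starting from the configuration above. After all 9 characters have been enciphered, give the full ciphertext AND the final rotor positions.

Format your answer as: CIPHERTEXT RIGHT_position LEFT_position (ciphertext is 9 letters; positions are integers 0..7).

Char 1 ('B'): step: R->5, L=0; B->plug->B->R->C->L->D->refl->A->L'->H->R'->D->plug->A
Char 2 ('E'): step: R->6, L=0; E->plug->E->R->A->L->C->refl->B->L'->F->R'->B->plug->B
Char 3 ('D'): step: R->7, L=0; D->plug->A->R->E->L->E->refl->F->L'->G->R'->E->plug->E
Char 4 ('A'): step: R->0, L->1 (L advanced); A->plug->D->R->F->L->E->refl->F->L'->C->R'->B->plug->B
Char 5 ('A'): step: R->1, L=1; A->plug->D->R->H->L->B->refl->C->L'->B->R'->A->plug->D
Char 6 ('B'): step: R->2, L=1; B->plug->B->R->D->L->D->refl->A->L'->E->R'->A->plug->D
Char 7 ('G'): step: R->3, L=1; G->plug->G->R->H->L->B->refl->C->L'->B->R'->F->plug->F
Char 8 ('E'): step: R->4, L=1; E->plug->E->R->A->L->G->refl->H->L'->G->R'->F->plug->F
Char 9 ('A'): step: R->5, L=1; A->plug->D->R->H->L->B->refl->C->L'->B->R'->F->plug->F
Final: ciphertext=ABEBDDFFF, RIGHT=5, LEFT=1

Answer: ABEBDDFFF 5 1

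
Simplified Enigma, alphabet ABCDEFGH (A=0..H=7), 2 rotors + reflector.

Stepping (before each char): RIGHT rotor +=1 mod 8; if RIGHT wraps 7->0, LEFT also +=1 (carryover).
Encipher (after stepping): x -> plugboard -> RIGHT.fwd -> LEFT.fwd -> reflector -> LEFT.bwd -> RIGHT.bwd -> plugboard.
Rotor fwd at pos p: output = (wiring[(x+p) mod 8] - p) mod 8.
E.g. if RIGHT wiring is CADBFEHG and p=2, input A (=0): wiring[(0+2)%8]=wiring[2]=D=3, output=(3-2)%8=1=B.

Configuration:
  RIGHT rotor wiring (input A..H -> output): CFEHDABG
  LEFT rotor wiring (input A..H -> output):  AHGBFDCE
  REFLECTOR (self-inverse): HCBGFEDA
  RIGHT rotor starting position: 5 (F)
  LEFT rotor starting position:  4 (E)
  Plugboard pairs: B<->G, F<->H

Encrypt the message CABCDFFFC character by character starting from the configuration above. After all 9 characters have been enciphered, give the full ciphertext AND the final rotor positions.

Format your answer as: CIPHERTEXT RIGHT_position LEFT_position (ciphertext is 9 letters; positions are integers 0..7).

Answer: DHFFCDBCB 6 5

Derivation:
Char 1 ('C'): step: R->6, L=4; C->plug->C->R->E->L->E->refl->F->L'->H->R'->D->plug->D
Char 2 ('A'): step: R->7, L=4; A->plug->A->R->H->L->F->refl->E->L'->E->R'->F->plug->H
Char 3 ('B'): step: R->0, L->5 (L advanced); B->plug->G->R->B->L->F->refl->E->L'->G->R'->H->plug->F
Char 4 ('C'): step: R->1, L=5; C->plug->C->R->G->L->E->refl->F->L'->B->R'->H->plug->F
Char 5 ('D'): step: R->2, L=5; D->plug->D->R->G->L->E->refl->F->L'->B->R'->C->plug->C
Char 6 ('F'): step: R->3, L=5; F->plug->H->R->B->L->F->refl->E->L'->G->R'->D->plug->D
Char 7 ('F'): step: R->4, L=5; F->plug->H->R->D->L->D->refl->G->L'->A->R'->G->plug->B
Char 8 ('F'): step: R->5, L=5; F->plug->H->R->G->L->E->refl->F->L'->B->R'->C->plug->C
Char 9 ('C'): step: R->6, L=5; C->plug->C->R->E->L->C->refl->B->L'->F->R'->G->plug->B
Final: ciphertext=DHFFCDBCB, RIGHT=6, LEFT=5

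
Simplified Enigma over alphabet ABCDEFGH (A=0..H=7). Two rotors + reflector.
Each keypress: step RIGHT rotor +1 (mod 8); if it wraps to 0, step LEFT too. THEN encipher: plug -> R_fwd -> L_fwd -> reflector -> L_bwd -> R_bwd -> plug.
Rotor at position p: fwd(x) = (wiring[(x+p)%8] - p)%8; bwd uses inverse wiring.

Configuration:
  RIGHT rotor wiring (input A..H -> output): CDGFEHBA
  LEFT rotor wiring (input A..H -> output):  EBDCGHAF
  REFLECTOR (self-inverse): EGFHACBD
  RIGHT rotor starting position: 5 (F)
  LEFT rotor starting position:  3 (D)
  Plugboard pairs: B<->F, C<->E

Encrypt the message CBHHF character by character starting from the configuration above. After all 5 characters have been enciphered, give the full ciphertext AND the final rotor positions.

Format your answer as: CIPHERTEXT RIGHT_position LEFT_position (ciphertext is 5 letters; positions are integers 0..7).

Answer: HCDCC 2 4

Derivation:
Char 1 ('C'): step: R->6, L=3; C->plug->E->R->A->L->H->refl->D->L'->B->R'->H->plug->H
Char 2 ('B'): step: R->7, L=3; B->plug->F->R->F->L->B->refl->G->L'->G->R'->E->plug->C
Char 3 ('H'): step: R->0, L->4 (L advanced); H->plug->H->R->A->L->C->refl->F->L'->F->R'->D->plug->D
Char 4 ('H'): step: R->1, L=4; H->plug->H->R->B->L->D->refl->H->L'->G->R'->E->plug->C
Char 5 ('F'): step: R->2, L=4; F->plug->B->R->D->L->B->refl->G->L'->H->R'->E->plug->C
Final: ciphertext=HCDCC, RIGHT=2, LEFT=4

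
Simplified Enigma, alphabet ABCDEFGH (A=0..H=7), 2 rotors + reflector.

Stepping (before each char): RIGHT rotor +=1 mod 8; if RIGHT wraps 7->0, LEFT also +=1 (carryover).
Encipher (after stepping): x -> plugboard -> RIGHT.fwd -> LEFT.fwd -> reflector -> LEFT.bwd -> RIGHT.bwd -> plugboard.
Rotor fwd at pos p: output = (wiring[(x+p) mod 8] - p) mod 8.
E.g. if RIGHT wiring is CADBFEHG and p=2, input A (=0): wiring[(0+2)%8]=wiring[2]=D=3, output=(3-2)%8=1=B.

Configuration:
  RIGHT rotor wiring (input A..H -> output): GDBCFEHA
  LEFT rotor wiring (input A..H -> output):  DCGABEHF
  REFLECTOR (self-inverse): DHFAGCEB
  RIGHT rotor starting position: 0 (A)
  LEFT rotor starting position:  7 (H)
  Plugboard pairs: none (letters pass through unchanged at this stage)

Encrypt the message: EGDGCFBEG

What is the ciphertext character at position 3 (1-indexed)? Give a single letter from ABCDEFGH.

Char 1 ('E'): step: R->1, L=7; E->plug->E->R->D->L->H->refl->B->L'->E->R'->D->plug->D
Char 2 ('G'): step: R->2, L=7; G->plug->G->R->E->L->B->refl->H->L'->D->R'->C->plug->C
Char 3 ('D'): step: R->3, L=7; D->plug->D->R->E->L->B->refl->H->L'->D->R'->F->plug->F

F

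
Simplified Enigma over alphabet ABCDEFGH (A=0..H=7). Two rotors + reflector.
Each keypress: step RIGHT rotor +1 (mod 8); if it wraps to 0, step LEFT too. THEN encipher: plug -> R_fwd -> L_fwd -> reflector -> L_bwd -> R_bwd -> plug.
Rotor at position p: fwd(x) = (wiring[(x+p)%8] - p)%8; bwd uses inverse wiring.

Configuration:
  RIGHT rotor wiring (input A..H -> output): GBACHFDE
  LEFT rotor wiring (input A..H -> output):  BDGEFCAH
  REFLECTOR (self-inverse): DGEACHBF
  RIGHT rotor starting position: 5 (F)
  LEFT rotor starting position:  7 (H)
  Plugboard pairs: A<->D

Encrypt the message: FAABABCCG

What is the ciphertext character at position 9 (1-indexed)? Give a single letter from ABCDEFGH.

Char 1 ('F'): step: R->6, L=7; F->plug->F->R->E->L->F->refl->H->L'->D->R'->D->plug->A
Char 2 ('A'): step: R->7, L=7; A->plug->D->R->B->L->C->refl->E->L'->C->R'->C->plug->C
Char 3 ('A'): step: R->0, L->0 (L advanced); A->plug->D->R->C->L->G->refl->B->L'->A->R'->C->plug->C
Char 4 ('B'): step: R->1, L=0; B->plug->B->R->H->L->H->refl->F->L'->E->R'->E->plug->E
Char 5 ('A'): step: R->2, L=0; A->plug->D->R->D->L->E->refl->C->L'->F->R'->C->plug->C
Char 6 ('B'): step: R->3, L=0; B->plug->B->R->E->L->F->refl->H->L'->H->R'->A->plug->D
Char 7 ('C'): step: R->4, L=0; C->plug->C->R->H->L->H->refl->F->L'->E->R'->G->plug->G
Char 8 ('C'): step: R->5, L=0; C->plug->C->R->H->L->H->refl->F->L'->E->R'->E->plug->E
Char 9 ('G'): step: R->6, L=0; G->plug->G->R->B->L->D->refl->A->L'->G->R'->B->plug->B

B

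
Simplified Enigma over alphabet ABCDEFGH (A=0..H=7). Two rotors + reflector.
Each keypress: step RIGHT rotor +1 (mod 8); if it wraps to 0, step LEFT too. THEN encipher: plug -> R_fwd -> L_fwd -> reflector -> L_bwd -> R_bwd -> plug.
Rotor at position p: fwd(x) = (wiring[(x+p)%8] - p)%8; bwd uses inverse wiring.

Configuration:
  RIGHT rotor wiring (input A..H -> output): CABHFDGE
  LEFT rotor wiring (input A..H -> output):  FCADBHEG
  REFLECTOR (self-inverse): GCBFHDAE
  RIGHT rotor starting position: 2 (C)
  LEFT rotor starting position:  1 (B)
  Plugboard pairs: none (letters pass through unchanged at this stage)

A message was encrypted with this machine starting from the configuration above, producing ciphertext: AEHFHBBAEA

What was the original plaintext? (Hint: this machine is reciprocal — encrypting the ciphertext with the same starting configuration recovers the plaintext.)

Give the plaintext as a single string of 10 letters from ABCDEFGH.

Char 1 ('A'): step: R->3, L=1; A->plug->A->R->E->L->G->refl->A->L'->D->R'->D->plug->D
Char 2 ('E'): step: R->4, L=1; E->plug->E->R->G->L->F->refl->D->L'->F->R'->G->plug->G
Char 3 ('H'): step: R->5, L=1; H->plug->H->R->A->L->B->refl->C->L'->C->R'->G->plug->G
Char 4 ('F'): step: R->6, L=1; F->plug->F->R->B->L->H->refl->E->L'->H->R'->G->plug->G
Char 5 ('H'): step: R->7, L=1; H->plug->H->R->H->L->E->refl->H->L'->B->R'->C->plug->C
Char 6 ('B'): step: R->0, L->2 (L advanced); B->plug->B->R->A->L->G->refl->A->L'->H->R'->D->plug->D
Char 7 ('B'): step: R->1, L=2; B->plug->B->R->A->L->G->refl->A->L'->H->R'->A->plug->A
Char 8 ('A'): step: R->2, L=2; A->plug->A->R->H->L->A->refl->G->L'->A->R'->G->plug->G
Char 9 ('E'): step: R->3, L=2; E->plug->E->R->B->L->B->refl->C->L'->E->R'->A->plug->A
Char 10 ('A'): step: R->4, L=2; A->plug->A->R->B->L->B->refl->C->L'->E->R'->F->plug->F

Answer: DGGGCDAGAF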